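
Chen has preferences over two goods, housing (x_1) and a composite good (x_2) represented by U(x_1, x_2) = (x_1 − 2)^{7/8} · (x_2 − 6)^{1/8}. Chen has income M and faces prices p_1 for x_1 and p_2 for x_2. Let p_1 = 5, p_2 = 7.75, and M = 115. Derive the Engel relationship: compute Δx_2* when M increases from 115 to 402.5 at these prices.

Discretionary income = 115 − 2·5 − 6·7.75 = 58.5; x_2* = 6 + 0.125·58.5/7.75 = 6.9435.
At M' = 402.5: x_2* = 11.5806. Change: 11.5806 − 6.9435 = 4.6371.

Δx_2* = 4.6371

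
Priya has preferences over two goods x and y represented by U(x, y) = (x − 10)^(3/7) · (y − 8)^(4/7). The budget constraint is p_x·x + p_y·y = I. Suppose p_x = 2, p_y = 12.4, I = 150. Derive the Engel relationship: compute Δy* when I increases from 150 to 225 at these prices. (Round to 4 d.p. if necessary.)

Let x' = x−10, y' = y−8. MRS = (3/4)·y'/x' = p_x/p_y.
Substituting into the budget: x* = 10 + 3/7·(I − 10·p_x − 8·p_y)/p_x, and y* = 8 + 4/7·(…)/p_y.
Discretionary income = 150 − 10·2 − 8·12.4 = 30.8; y* = 8 + 4/7·30.8/12.4 = 9.4194.
At I' = 225: y* = 12.8756. Change: 12.8756 − 9.4194 = 3.4562.

Δy* = 3.4562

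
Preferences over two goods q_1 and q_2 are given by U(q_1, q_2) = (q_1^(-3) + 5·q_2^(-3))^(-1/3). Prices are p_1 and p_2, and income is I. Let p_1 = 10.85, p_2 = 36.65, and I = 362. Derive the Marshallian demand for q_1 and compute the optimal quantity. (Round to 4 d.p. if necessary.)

q_1* = 7.0599

MU_q_1 ∝ q_1^(-4), MU_q_2 ∝ 5·q_2^(-4), so MRS = (1/5)·(q_2/q_1)^(4) = p_1/p_2.
Solve for the ratio: q_2/q_1 = [5·p_1/p_2]^(0.25).
Substitute q_2 = (q_2/q_1)·q_1 into the budget: q_1* = I/(p_1 + p_2·(q_2/q_1)).
Numerically q_2/q_1 = 1.103015, so q_1* = 362/(10.85 + 36.65·1.103015) = 7.0599.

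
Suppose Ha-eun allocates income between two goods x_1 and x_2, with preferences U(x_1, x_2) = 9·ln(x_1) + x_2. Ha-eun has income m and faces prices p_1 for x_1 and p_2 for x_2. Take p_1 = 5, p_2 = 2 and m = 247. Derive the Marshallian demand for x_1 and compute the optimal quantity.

x_1* = 3.6

Set MRS = p_1/p_2: (9/x_1)/1 = p_1/p_2.
So x_1*(p_1,p_2) = 9·p_2/p_1, independent of income; and x_2* = (m − 9·p_2)/p_2.
At the given prices: x_1* = 9·2/5 = 3.6.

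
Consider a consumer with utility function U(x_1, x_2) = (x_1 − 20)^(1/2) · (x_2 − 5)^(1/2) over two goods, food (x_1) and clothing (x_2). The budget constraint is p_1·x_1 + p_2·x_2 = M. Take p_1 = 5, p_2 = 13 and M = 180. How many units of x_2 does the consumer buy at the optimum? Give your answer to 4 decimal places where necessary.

x_2* = 5.5769

Let x_1' = x_1−20, x_2' = x_2−5. MRS = x_2'/x_1' = p_1/p_2.
After buying the subsistence bundle (20, 5), a share 0.5 of the remaining income goes to x_1: x_1* = 20 + 0.5·(M − 20p_1 − 5p_2)/p_1.
Discretionary income = 180 − 20·5 − 5·13 = 15; x_2* = 5 + 0.5·15/13 = 5.5769.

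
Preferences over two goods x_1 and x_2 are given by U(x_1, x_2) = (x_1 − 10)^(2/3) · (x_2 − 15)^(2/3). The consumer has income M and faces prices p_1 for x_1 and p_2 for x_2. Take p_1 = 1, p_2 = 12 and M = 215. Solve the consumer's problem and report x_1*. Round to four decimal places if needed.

This is Cobb-Douglas in (x_1−10, x_2−15): tangency gives 2/3·p_2·(x_2−15) = 2/3·p_1·(x_1−10).
Substituting into the budget: x_1* = 10 + 0.5·(M − 10·p_1 − 15·p_2)/p_1, and x_2* = 15 + 0.5·(…)/p_2.
Discretionary income = 215 − 10·1 − 15·12 = 25; x_1* = 10 + 0.5·25/1 = 22.5.

x_1* = 22.5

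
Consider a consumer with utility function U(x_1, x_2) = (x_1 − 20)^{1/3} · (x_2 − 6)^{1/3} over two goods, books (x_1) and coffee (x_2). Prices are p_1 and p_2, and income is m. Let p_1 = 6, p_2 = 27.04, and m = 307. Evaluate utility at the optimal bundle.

V = 0.9812

This is Cobb-Douglas in (x_1−20, x_2−6): tangency gives 1/3·p_2·(x_2−6) = 1/3·p_1·(x_1−20).
Substituting into the budget: x_1* = 20 + 0.5·(m − 20·p_1 − 6·p_2)/p_1, and x_2* = 6 + 0.5·(…)/p_2.
Discretionary income = 307 − 20·6 − 6·27.04 = 24.76; x_1* = 20 + 0.5·24.76/6 = 22.0633; x_2* = 6 + 0.5·24.76/27.04 = 6.4578.
Utility at the optimum: U(22.0633, 6.4578) = 0.9812.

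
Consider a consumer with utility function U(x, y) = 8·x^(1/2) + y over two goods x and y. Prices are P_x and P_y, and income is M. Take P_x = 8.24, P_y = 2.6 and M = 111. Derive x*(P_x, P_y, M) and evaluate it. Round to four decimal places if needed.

x* = 1.593

Utility is quasi-linear in y; the FOC for x is 4/√x = P_x/P_y.
Thus x* = (4·P_y/P_x)² — independent of M — with the rest of income spent on y.
Plugging in: x* = (4·2.6/8.24)² = 1.593.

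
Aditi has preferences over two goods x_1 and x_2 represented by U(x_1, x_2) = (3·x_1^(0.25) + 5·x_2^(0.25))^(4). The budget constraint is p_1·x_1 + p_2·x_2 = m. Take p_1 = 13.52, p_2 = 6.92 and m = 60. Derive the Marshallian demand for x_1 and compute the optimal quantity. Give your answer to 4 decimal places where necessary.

x_1* = 1.2788

From the CES first-order condition, (3/5)·(x_2/x_1)^(0.75) = p_1/p_2.
Solve for the ratio: x_2/x_1 = [(5/3)·p_1/p_2]^(4/3).
With the ratio pinned down, the budget gives x_1* = m/(p_1 + p_2·(x_2/x_1)) and x_2* = (x_2/x_1)·x_1*.
Numerically x_2/x_1 = 4.826428, so x_1* = 60/(13.52 + 6.92·4.826428) = 1.2788.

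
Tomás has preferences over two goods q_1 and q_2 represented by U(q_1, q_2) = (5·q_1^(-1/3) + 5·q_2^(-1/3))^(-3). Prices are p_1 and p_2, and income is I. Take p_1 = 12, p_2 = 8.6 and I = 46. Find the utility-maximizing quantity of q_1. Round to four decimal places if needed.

q_1* = 1.9964

From the CES first-order condition, (q_2/q_1)^(4/3) = p_1/p_2.
Hence q_2/q_1 = (p_1/p_2)^(1/(4/3)), i.e. raised to the 0.75 power.
Substitute q_2 = (q_2/q_1)·q_1 into the budget: q_1* = I/(p_1 + p_2·(q_2/q_1)).
Numerically q_2/q_1 = 1.283844, so q_1* = 46/(12 + 8.6·1.283844) = 1.9964.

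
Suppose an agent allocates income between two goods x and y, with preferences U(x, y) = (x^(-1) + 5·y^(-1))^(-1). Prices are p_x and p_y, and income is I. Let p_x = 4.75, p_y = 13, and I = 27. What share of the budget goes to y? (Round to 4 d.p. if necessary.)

From the CES first-order condition, (1/5)·(y/x)^(2) = p_x/p_y.
Solve for the ratio: y/x = [5·p_x/p_y]^(0.5).
Substitute y = (y/x)·x into the budget: x* = I/(p_x + p_y·(y/x)).
Numerically y/x = 1.351637, so x* = 27/(4.75 + 13·1.351637) = 1.2096 and y* = 1.351637·1.2096 = 1.635.
Expenditure on y: 13·1.635 = 21.2544; share = 0.7872.

share on y = 0.7872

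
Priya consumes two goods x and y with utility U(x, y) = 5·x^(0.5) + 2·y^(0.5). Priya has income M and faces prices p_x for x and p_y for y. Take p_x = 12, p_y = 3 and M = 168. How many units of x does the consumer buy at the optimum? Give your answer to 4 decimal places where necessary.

MU_x ∝ 5·x^(-0.5), MU_y ∝ 2·y^(-0.5), so MRS = (5/2)·(y/x)^(0.5) = p_x/p_y.
Solve for the ratio: y/x = [(2/5)·p_x/p_y]^(2).
Substitute y = (y/x)·x into the budget: x* = M/(p_x + p_y·(y/x)).
Numerically y/x = 2.56, so x* = 168/(12 + 3·2.56) = 8.5366.

x* = 8.5366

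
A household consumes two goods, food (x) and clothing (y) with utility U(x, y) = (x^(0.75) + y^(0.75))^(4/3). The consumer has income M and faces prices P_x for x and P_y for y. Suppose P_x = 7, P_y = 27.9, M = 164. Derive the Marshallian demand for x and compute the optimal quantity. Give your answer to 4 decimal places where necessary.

MRS = MU_x/MU_y = (y/x)^(0.25). Set equal to P_x/P_y.
Solve for the ratio: y/x = [P_x/P_y]^(4).
Substitute y = (y/x)·x into the budget: x* = M/(P_x + P_y·(y/x)).
Numerically y/x = 0.003963, so x* = 164/(7 + 27.9·0.003963) = 23.0643.

x* = 23.0643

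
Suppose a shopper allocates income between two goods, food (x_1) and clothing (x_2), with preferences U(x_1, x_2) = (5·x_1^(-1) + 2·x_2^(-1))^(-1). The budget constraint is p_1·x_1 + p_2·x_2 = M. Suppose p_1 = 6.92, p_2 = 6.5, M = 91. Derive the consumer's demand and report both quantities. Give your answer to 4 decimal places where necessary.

Numerically x_2/x_1 = 0.652569, so x_1* = 91/(6.92 + 6.5·0.652569) = 8.1529 and x_2* = 0.652569·8.1529 = 5.3203.

x_1* = 8.1529, x_2* = 5.3203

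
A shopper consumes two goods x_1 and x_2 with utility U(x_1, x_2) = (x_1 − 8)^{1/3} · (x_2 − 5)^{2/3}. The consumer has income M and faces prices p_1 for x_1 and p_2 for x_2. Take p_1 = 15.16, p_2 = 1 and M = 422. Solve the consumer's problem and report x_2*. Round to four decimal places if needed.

x_2* = 202.1467

This is Cobb-Douglas in (x_1−8, x_2−5): tangency gives 1/3·p_2·(x_2−5) = 2/3·p_1·(x_1−8).
After buying the subsistence bundle (8, 5), a share 1/3 of the remaining income goes to x_1: x_1* = 8 + 1/3·(M − 8p_1 − 5p_2)/p_1.
Discretionary income = 422 − 8·15.16 − 5·1 = 295.72; x_2* = 5 + 2/3·295.72/1 = 202.1467.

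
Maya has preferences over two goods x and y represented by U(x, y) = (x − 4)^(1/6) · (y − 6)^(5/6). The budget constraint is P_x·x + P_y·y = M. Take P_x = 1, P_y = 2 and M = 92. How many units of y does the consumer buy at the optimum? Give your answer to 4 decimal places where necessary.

This is Cobb-Douglas in (x−4, y−6): tangency gives 1/6·P_y·(y−6) = 5/6·P_x·(x−4).
After buying the subsistence bundle (4, 6), a share 1/6 of the remaining income goes to x: x* = 4 + 1/6·(M − 4P_x − 6P_y)/P_x.
Discretionary income = 92 − 4·1 − 6·2 = 76; y* = 6 + 5/6·76/2 = 37.6667.

y* = 37.6667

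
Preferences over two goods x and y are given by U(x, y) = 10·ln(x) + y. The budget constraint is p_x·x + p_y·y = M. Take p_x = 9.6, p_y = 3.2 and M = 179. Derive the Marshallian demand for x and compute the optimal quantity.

x* = 3.3333

MU_x = 10/x, MU_y = 1. Tangency: 10/x = p_x/p_y.
So x*(p_x,p_y) = 10·p_y/p_x, independent of income; and y* = (M − 10·p_y)/p_y.
At the given prices: x* = 10·3.2/9.6 = 3.3333.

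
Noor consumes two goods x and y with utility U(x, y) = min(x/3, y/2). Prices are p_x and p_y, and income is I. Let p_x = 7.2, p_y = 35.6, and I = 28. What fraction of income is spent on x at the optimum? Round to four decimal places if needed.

share on x = 0.2328

Leontief preferences: the optimum is at the kink where x/3 = y/2, i.e. y = (2/3)·x.
Budget: p_x·x + p_y·(2/3)·x = I, so (3·p_x + 2·p_y)·x = 3·I.
Demand: x*(p_x,p_y,I) = 3·I/(3·p_x + 2·p_y), y* = 2·I/(3·p_x + 2·p_y).
Here 3·7.2 + 2·35.6 = 92.8, giving x* = 0.9052 and y* = 0.6034.
Expenditure on x: 7.2·0.9052 = 6.5172; share = 0.2328.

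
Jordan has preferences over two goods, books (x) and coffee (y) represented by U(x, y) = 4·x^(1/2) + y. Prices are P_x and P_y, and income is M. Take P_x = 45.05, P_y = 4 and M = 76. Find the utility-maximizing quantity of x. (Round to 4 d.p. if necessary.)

Plugging in: x* = (2·4/45.05)² = 0.0315.

x* = 0.0315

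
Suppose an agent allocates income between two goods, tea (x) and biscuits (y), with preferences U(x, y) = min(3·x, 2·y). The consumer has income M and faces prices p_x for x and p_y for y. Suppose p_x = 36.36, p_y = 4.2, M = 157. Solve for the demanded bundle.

x* = 3.6803, y* = 5.5204

Leontief preferences: the optimum is at the kink where x/2 = y/3, i.e. y = (3/2)·x.
Budget: p_x·x + p_y·(3/2)·x = M, so (2·p_x + 3·p_y)·x = 2·M.
Demand: x*(p_x,p_y,M) = 2·M/(2·p_x + 3·p_y), y* = 3·M/(2·p_x + 3·p_y).
Here 2·36.36 + 3·4.2 = 85.32, giving x* = 3.6803 and y* = 5.5204.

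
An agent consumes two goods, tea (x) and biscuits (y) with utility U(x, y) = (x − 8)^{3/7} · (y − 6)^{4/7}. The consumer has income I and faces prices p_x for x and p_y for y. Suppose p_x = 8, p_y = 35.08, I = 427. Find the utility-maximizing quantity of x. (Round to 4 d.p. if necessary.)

x* = 16.1707

Let x' = x−8, y' = y−6. MRS = (3/4)·y'/x' = p_x/p_y.
After buying the subsistence bundle (8, 6), a share 3/7 of the remaining income goes to x: x* = 8 + 3/7·(I − 8p_x − 6p_y)/p_x.
Discretionary income = 427 − 8·8 − 6·35.08 = 152.52; x* = 8 + 3/7·152.52/8 = 16.1707.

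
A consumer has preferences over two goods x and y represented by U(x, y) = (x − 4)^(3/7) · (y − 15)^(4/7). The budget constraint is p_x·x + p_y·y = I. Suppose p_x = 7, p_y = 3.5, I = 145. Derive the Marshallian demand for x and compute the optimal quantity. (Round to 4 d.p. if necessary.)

x* = 7.949

This is Cobb-Douglas in (x−4, y−15): tangency gives 3/7·p_y·(y−15) = 4/7·p_x·(x−4).
After buying the subsistence bundle (4, 15), a share 3/7 of the remaining income goes to x: x* = 4 + 3/7·(I − 4p_x − 15p_y)/p_x.
Discretionary income = 145 − 4·7 − 15·3.5 = 64.5; x* = 4 + 3/7·64.5/7 = 7.949.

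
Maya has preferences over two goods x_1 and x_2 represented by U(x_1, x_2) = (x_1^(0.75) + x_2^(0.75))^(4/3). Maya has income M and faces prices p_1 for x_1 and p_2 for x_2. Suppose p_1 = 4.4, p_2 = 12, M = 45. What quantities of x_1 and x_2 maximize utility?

From the CES first-order condition, (x_2/x_1)^(0.25) = p_1/p_2.
Hence x_2/x_1 = (p_1/p_2)^(1/(0.25)), i.e. raised to the 4 power.
With the ratio pinned down, the budget gives x_1* = M/(p_1 + p_2·(x_2/x_1)) and x_2* = (x_2/x_1)·x_1*.
Numerically x_2/x_1 = 0.018075, so x_1* = 45/(4.4 + 12·0.018075) = 9.7468 and x_2* = 0.018075·9.7468 = 0.1762.

x_1* = 9.7468, x_2* = 0.1762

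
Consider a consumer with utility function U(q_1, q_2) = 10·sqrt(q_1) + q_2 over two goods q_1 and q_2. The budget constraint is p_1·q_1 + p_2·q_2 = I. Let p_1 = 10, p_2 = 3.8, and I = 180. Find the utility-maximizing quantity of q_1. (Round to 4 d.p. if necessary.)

Utility is quasi-linear in q_2; the FOC for q_1 is 5/√q_1 = p_1/p_2.
Solve: √q_1 = 5·p_2/p_1, so q_1*(p_1,p_2) = (5·p_2/p_1)², and q_2* = (I − p_1·q_1*)/p_2.
Plugging in: q_1* = (5·3.8/10)² = 3.61.

q_1* = 3.61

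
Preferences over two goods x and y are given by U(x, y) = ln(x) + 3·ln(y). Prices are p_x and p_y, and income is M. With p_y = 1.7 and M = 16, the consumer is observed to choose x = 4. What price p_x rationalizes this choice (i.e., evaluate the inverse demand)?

p_x = 1

MU_x/MU_y = (y)/(3·x); tangency sets this equal to p_x/p_y.
So p_y·y = 3·p_x·x; combined with the budget, a share 0.25 of income goes to x.
Demand: x*(p_x,p_y,M) = 0.25·M/p_x and y* = 0.75·M/p_y.
Set x* = 4 in the demand function and solve for p_x: p_x = 1.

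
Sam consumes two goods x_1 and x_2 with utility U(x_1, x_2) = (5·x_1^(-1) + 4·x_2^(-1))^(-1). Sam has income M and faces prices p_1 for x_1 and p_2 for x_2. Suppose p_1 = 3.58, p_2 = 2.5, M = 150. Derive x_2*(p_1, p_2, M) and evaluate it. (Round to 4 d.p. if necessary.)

x_2* = 25.664

MU_x_1 ∝ 5·x_1^(-2), MU_x_2 ∝ 4·x_2^(-2), so MRS = (5/4)·(x_2/x_1)^(2) = p_1/p_2.
Hence x_2/x_1 = ((4/5)·p_1/p_2)^(1/(2)), i.e. raised to the 0.5 power.
Substitute x_2 = (x_2/x_1)·x_1 into the budget: x_1* = M/(p_1 + p_2·(x_2/x_1)).
Numerically x_2/x_1 = 1.070327, so x_1* = 150/(3.58 + 2.5·1.070327) = 23.9777 and x_2* = 1.070327·23.9777 = 25.664.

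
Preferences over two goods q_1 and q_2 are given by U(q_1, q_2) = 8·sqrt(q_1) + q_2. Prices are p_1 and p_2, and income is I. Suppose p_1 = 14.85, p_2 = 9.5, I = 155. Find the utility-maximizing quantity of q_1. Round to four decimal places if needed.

Utility is quasi-linear in q_2; the FOC for q_1 is 4/√q_1 = p_1/p_2.
Solve: √q_1 = 4·p_2/p_1, so q_1*(p_1,p_2) = (4·p_2/p_1)², and q_2* = (I − p_1·q_1*)/p_2.
Plugging in: q_1* = (4·9.5/14.85)² = 6.5481.

q_1* = 6.5481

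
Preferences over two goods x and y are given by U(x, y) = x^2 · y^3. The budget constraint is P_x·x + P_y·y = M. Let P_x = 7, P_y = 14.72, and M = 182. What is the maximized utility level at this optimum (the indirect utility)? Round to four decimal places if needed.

V = 44158.1798

At P_x=7, P_y=14.72, M=182: x* = 0.4·182/7 = 10.4, y* = 7.4185.
Utility at the optimum: U(10.4, 7.4185) = 44158.1798.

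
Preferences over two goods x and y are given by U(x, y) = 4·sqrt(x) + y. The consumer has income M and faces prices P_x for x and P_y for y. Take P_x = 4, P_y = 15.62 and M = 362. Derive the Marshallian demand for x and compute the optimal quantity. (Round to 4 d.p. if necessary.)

Utility is quasi-linear in y; the FOC for x is 2/√x = P_x/P_y.
Solve: √x = 2·P_y/P_x, so x*(P_x,P_y) = (2·P_y/P_x)², and y* = (M − P_x·x*)/P_y.
Plugging in: x* = (2·15.62/4)² = 60.9961.

x* = 60.9961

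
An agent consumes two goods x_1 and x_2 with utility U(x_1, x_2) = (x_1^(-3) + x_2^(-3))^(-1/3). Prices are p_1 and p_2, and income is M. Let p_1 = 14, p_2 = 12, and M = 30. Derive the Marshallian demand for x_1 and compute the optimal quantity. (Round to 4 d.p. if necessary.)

x_1* = 1.1333

MU_x_1 ∝ x_1^(-4), MU_x_2 ∝ x_2^(-4), so MRS = (x_2/x_1)^(4) = p_1/p_2.
Solve for the ratio: x_2/x_1 = [p_1/p_2]^(0.25).
Substitute x_2 = (x_2/x_1)·x_1 into the budget: x_1* = M/(p_1 + p_2·(x_2/x_1)).
Numerically x_2/x_1 = 1.03929, so x_1* = 30/(14 + 12·1.03929) = 1.1333.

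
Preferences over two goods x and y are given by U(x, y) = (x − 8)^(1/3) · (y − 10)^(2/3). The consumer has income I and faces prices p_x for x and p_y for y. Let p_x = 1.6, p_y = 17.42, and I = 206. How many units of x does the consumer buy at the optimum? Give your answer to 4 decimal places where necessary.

This is Cobb-Douglas in (x−8, y−10): tangency gives 1/3·p_y·(y−10) = 2/3·p_x·(x−8).
Substituting into the budget: x* = 8 + 1/3·(I − 8·p_x − 10·p_y)/p_x, and y* = 10 + 2/3·(…)/p_y.
Discretionary income = 206 − 8·1.6 − 10·17.42 = 19; x* = 8 + 1/3·19/1.6 = 11.9583.

x* = 11.9583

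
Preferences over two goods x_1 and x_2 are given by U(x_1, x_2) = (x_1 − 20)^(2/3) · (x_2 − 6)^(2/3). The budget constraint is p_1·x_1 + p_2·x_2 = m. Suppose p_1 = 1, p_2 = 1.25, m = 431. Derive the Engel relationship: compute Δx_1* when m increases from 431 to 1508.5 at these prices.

Let x_1' = x_1−20, x_2' = x_2−6. MRS = x_2'/x_1' = p_1/p_2.
After buying the subsistence bundle (20, 6), a share 0.5 of the remaining income goes to x_1: x_1* = 20 + 0.5·(m − 20p_1 − 6p_2)/p_1.
Discretionary income = 431 − 20·1 − 6·1.25 = 403.5; x_1* = 20 + 0.5·403.5/1 = 221.75.
At m' = 1508.5: x_1* = 760.5. Change: 760.5 − 221.75 = 538.75.

Δx_1* = 538.75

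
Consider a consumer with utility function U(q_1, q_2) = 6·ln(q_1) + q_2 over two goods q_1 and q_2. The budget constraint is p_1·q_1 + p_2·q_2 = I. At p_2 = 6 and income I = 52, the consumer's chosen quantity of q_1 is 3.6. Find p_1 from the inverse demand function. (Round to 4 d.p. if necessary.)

MU_q_1 = 6/q_1, MU_q_2 = 1. Tangency: 6/q_1 = p_1/p_2.
So q_1*(p_1,p_2) = 6·p_2/p_1, independent of income; and q_2* = (I − 6·p_2)/p_2.
Set q_1* = 3.6 in the demand function and solve for p_1: p_1 = 10.

p_1 = 10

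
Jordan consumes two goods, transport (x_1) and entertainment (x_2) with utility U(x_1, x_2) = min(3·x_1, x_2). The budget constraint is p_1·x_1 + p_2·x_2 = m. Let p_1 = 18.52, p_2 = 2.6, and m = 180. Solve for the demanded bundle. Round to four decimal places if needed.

Demand: x_1*(p_1,p_2,m) = m/(p_1 + 3·p_2), x_2* = 3·m/(p_1 + 3·p_2).
Here 18.52 + 3·2.6 = 26.32, giving x_1* = 6.8389 and x_2* = 20.5167.

x_1* = 6.8389, x_2* = 20.5167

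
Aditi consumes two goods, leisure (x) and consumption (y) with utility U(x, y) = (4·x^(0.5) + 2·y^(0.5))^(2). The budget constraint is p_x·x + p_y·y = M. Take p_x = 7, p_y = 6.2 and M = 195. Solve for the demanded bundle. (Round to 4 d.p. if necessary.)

x* = 21.7251, y* = 6.9233

From the CES first-order condition, 2·(y/x)^(0.5) = p_x/p_y.
Solve for the ratio: y/x = [(1/2)·p_x/p_y]^(2).
With the ratio pinned down, the budget gives x* = M/(p_x + p_y·(y/x)) and y* = (y/x)·x*.
Numerically y/x = 0.318678, so x* = 195/(7 + 6.2·0.318678) = 21.7251 and y* = 0.318678·21.7251 = 6.9233.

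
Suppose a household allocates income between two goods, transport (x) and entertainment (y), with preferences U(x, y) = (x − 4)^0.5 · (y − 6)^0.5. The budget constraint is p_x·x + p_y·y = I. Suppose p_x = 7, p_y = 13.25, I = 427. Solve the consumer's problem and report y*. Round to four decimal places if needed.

MRS = (y−6)/(x−4). Tangency with p_x/p_y gives y−6 = (p_x/p_y)·(x−4).
Substituting into the budget: x* = 4 + 0.5·(I − 4·p_x − 6·p_y)/p_x, and y* = 6 + 0.5·(…)/p_y.
Discretionary income = 427 − 4·7 − 6·13.25 = 319.5; y* = 6 + 0.5·319.5/13.25 = 18.0566.

y* = 18.0566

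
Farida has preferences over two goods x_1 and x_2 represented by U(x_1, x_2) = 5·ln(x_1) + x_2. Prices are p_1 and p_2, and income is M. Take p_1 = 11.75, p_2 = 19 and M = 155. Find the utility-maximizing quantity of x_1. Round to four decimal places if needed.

Set MRS = p_1/p_2: (5/x_1)/1 = p_1/p_2.
So x_1*(p_1,p_2) = 5·p_2/p_1, independent of income; and x_2* = (M − 5·p_2)/p_2.
At the given prices: x_1* = 5·19/11.75 = 8.0851.

x_1* = 8.0851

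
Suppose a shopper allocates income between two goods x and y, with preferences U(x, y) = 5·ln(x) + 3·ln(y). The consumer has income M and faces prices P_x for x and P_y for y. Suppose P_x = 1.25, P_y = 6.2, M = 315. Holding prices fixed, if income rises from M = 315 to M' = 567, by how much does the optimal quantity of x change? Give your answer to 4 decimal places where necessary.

Δx* = 126

MU_x/MU_y = (5·y)/(3·x); tangency sets this equal to P_x/P_y.
So 5·P_y·y = 3·P_x·x; combined with the budget, a share 0.625 of income goes to x.
Demand: x*(P_x,P_y,M) = 0.625·M/P_x and y* = 0.375·M/P_y.
At P_x=1.25, P_y=6.2, M=315: x* = 0.625·315/1.25 = 157.5.
At M' = 567: x* = 283.5. Change: 283.5 − 157.5 = 126.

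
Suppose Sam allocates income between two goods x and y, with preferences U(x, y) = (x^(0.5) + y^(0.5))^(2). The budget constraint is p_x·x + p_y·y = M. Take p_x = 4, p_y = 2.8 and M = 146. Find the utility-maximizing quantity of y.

y* = 30.6723

Numerically y/x = 2.040816, so x* = 146/(4 + 2.8·2.040816) = 15.0294 and y* = 2.040816·15.0294 = 30.6723.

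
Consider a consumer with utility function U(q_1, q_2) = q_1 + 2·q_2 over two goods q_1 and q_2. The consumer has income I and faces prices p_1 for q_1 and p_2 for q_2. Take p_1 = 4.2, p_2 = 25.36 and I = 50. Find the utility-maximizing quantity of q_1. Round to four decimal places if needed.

Linear utility — the consumer picks whichever good has higher MU/price: 1/4.2 = 0.2381 vs 2/25.36 = 0.0789.
q_1 gives more utility per dollar, so spend all income on q_1: q_1* = I/p_1, q_2* = 0.
Numerically: q_1* = 11.9048, q_2* = 0.

q_1* = 11.9048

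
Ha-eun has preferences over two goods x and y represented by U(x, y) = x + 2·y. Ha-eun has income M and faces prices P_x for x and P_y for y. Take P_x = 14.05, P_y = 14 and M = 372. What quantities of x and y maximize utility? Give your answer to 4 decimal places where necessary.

x* = 0, y* = 26.5714

y gives more utility per dollar, so spend all income on y: y* = M/P_y, x* = 0.
Numerically: x* = 0, y* = 26.5714.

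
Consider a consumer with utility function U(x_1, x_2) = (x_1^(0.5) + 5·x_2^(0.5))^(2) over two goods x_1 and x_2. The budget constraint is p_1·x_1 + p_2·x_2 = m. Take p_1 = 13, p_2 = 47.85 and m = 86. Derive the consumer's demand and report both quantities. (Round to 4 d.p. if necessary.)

x_1* = 0.849, x_2* = 1.5666

MRS = MU_x_1/MU_x_2 = (1/5)·(x_2/x_1)^(0.5). Set equal to p_1/p_2.
Solve for the ratio: x_2/x_1 = [5·p_1/p_2]^(2).
Substitute x_2 = (x_2/x_1)·x_1 into the budget: x_1* = m/(p_1 + p_2·(x_2/x_1)).
Numerically x_2/x_1 = 1.845282, so x_1* = 86/(13 + 47.85·1.845282) = 0.849 and x_2* = 1.845282·0.849 = 1.5666.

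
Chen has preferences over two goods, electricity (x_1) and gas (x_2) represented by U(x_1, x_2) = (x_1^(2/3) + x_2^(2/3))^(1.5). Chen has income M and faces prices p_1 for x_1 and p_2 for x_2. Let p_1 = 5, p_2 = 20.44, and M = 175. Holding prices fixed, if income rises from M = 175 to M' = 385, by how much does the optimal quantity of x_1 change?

Δx_1* = 39.6287

MRS = MU_x_1/MU_x_2 = (x_2/x_1)^(1/3). Set equal to p_1/p_2.
Solve for the ratio: x_2/x_1 = [p_1/p_2]^(3).
With the ratio pinned down, the budget gives x_1* = M/(p_1 + p_2·(x_2/x_1)) and x_2* = (x_2/x_1)·x_1*.
Numerically x_2/x_1 = 0.014638, so x_1* = 175/(5 + 20.44·0.014638) = 33.0239.
At M' = 385: x_1* = 72.6526. Change: 72.6526 − 33.0239 = 39.6287.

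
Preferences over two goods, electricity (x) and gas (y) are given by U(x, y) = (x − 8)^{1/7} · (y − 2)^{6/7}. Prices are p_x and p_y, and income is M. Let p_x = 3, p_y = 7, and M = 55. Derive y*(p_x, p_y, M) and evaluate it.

y* = 4.0816

MRS = (1/6)·(y−2)/(x−8). Tangency with p_x/p_y gives y−2 = 6·(p_x/p_y)·(x−8).
After buying the subsistence bundle (8, 2), a share 1/7 of the remaining income goes to x: x* = 8 + 1/7·(M − 8p_x − 2p_y)/p_x.
Discretionary income = 55 − 8·3 − 2·7 = 17; y* = 2 + 6/7·17/7 = 4.0816.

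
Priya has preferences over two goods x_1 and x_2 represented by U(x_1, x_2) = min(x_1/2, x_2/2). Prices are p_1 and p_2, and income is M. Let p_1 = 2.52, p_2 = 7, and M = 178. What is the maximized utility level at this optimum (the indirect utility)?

Leontief preferences: the optimum is at the kink where x_1/2 = x_2/2, i.e. x_2 = x_1.
Budget: p_1·x_1 + p_2·x_1 = M, so (2·p_1 + 2·p_2)·x_1 = 2·M.
Demand: x_1*(p_1,p_2,M) = 2·M/(2·p_1 + 2·p_2), x_2* = 2·M/(2·p_1 + 2·p_2).
Here 2·2.52 + 2·7 = 19.04, giving x_1* = 18.6975 and x_2* = 18.6975.
Utility at the optimum: U(18.6975, 18.6975) = 9.3487.

V = 9.3487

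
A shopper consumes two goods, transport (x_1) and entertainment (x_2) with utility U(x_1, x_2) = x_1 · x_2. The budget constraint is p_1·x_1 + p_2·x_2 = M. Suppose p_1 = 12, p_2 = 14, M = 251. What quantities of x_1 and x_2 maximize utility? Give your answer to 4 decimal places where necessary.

x_1* = 10.4583, x_2* = 8.9643

Demand: x_1*(p_1,p_2,M) = 0.5·M/p_1 and x_2* = 0.5·M/p_2.
At p_1=12, p_2=14, M=251: x_1* = 0.5·251/12 = 10.4583, x_2* = 8.9643.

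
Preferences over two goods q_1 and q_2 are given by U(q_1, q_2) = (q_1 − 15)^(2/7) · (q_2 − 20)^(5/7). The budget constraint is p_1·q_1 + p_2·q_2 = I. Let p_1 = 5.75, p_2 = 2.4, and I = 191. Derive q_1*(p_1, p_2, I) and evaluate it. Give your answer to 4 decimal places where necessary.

Discretionary income = 191 − 15·5.75 − 20·2.4 = 56.75; q_1* = 15 + 2/7·56.75/5.75 = 17.8199.

q_1* = 17.8199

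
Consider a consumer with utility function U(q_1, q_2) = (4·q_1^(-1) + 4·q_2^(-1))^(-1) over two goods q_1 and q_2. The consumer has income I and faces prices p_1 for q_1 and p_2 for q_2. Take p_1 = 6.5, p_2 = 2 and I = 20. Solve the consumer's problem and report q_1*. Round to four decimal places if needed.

q_1* = 1.9791

MU_q_1 ∝ 4·q_1^(-2), MU_q_2 ∝ 4·q_2^(-2), so MRS = (q_2/q_1)^(2) = p_1/p_2.
Solve for the ratio: q_2/q_1 = [p_1/p_2]^(0.5).
With the ratio pinned down, the budget gives q_1* = I/(p_1 + p_2·(q_2/q_1)) and q_2* = (q_2/q_1)·q_1*.
Numerically q_2/q_1 = 1.802776, so q_1* = 20/(6.5 + 2·1.802776) = 1.9791.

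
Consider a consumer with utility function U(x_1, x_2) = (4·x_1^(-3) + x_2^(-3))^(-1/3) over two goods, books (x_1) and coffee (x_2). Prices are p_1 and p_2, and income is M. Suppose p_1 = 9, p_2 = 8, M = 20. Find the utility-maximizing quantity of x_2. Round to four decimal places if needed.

x_2* = 0.9824

MU_x_1 ∝ 4·x_1^(-4), MU_x_2 ∝ x_2^(-4), so MRS = 4·(x_2/x_1)^(4) = p_1/p_2.
Solve for the ratio: x_2/x_1 = [(1/4)·p_1/p_2]^(0.25).
Substitute x_2 = (x_2/x_1)·x_1 into the budget: x_1* = M/(p_1 + p_2·(x_2/x_1)).
Numerically x_2/x_1 = 0.728238, so x_1* = 20/(9 + 8·0.728238) = 1.349 and x_2* = 0.728238·1.349 = 0.9824.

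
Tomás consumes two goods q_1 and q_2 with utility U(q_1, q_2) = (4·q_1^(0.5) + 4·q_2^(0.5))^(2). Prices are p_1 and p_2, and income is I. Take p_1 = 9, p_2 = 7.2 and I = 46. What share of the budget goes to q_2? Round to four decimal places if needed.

From the CES first-order condition, (q_2/q_1)^(0.5) = p_1/p_2.
Hence q_2/q_1 = (p_1/p_2)^(1/(0.5)), i.e. raised to the 2 power.
With the ratio pinned down, the budget gives q_1* = I/(p_1 + p_2·(q_2/q_1)) and q_2* = (q_2/q_1)·q_1*.
Numerically q_2/q_1 = 1.5625, so q_1* = 46/(9 + 7.2·1.5625) = 2.2716 and q_2* = 1.5625·2.2716 = 3.5494.
Expenditure on q_2: 7.2·3.5494 = 25.5556; share = 0.5556.

share on q_2 = 0.5556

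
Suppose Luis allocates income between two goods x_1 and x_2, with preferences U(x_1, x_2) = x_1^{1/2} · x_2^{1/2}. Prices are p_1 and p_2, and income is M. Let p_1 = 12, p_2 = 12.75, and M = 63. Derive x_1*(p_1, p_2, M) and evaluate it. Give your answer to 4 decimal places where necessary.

The MRS is x_2/x_1. Set MRS = p_1/p_2.
Rearranging, p_2·x_2 = p_1·x_1. Substituting into the budget gives p_1·x_1·(1 + 1) = M.
Demand: x_1*(p_1,p_2,M) = 0.5·M/p_1 and x_2* = 0.5·M/p_2.
At p_1=12, p_2=12.75, M=63: x_1* = 0.5·63/12 = 2.625.

x_1* = 2.625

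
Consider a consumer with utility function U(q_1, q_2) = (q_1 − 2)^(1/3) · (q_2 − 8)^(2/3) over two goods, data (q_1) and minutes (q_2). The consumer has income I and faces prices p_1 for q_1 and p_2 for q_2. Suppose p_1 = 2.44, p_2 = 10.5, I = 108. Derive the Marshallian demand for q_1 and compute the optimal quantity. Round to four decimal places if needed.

q_1* = 4.612

Let q_1' = q_1−2, q_2' = q_2−8. MRS = (1/2)·q_2'/q_1' = p_1/p_2.
After buying the subsistence bundle (2, 8), a share 1/3 of the remaining income goes to q_1: q_1* = 2 + 1/3·(I − 2p_1 − 8p_2)/p_1.
Discretionary income = 108 − 2·2.44 − 8·10.5 = 19.12; q_1* = 2 + 1/3·19.12/2.44 = 4.612.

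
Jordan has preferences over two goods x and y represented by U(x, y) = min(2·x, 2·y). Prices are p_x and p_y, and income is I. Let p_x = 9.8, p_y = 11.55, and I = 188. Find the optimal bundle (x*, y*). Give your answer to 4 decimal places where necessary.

Here 2·9.8 + 2·11.55 = 42.7, giving x* = 8.8056 and y* = 8.8056.

x* = 8.8056, y* = 8.8056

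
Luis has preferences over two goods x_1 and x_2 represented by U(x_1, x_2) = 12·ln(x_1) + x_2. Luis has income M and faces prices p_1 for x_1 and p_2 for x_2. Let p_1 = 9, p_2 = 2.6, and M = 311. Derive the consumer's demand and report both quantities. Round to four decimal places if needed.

Set MRS = p_1/p_2: (12/x_1)/1 = p_1/p_2.
So x_1*(p_1,p_2) = 12·p_2/p_1, independent of income; and x_2* = (M − 12·p_2)/p_2.
At the given prices: x_1* = 12·2.6/9 = 3.4667, and x_2* = 107.6154.

x_1* = 3.4667, x_2* = 107.6154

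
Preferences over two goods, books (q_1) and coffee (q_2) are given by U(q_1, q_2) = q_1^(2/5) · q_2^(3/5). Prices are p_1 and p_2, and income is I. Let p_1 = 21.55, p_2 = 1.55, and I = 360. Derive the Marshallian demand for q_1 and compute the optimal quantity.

q_1* = 6.6821

MU_q_1/MU_q_2 = (0.4·q_2)/(0.6·q_1); tangency sets this equal to p_1/p_2.
So 0.4·p_2·q_2 = 0.6·p_1·q_1; combined with the budget, a share 0.4 of income goes to q_1.
Demand: q_1*(p_1,p_2,I) = 0.4·I/p_1 and q_2* = 0.6·I/p_2.
At p_1=21.55, p_2=1.55, I=360: q_1* = 0.4·360/21.55 = 6.6821.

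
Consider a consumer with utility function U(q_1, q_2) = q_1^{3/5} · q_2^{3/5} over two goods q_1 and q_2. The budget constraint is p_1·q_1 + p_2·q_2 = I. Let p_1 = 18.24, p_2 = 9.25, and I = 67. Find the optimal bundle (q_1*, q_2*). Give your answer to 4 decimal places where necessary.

q_1* = 1.8366, q_2* = 3.6216

The MRS is q_2/q_1. Set MRS = p_1/p_2.
So 0.6·p_2·q_2 = 0.6·p_1·q_1; combined with the budget, a share 0.5 of income goes to q_1.
Demand: q_1*(p_1,p_2,I) = 0.5·I/p_1 and q_2* = 0.5·I/p_2.
At p_1=18.24, p_2=9.25, I=67: q_1* = 0.5·67/18.24 = 1.8366, q_2* = 3.6216.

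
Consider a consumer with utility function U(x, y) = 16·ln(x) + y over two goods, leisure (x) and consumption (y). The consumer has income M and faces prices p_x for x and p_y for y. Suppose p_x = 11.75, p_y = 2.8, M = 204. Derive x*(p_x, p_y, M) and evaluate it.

x* = 3.8128

Set MRS = p_x/p_y: (16/x)/1 = p_x/p_y.
So x*(p_x,p_y) = 16·p_y/p_x, independent of income; and y* = (M − 16·p_y)/p_y.
At the given prices: x* = 16·2.8/11.75 = 3.8128.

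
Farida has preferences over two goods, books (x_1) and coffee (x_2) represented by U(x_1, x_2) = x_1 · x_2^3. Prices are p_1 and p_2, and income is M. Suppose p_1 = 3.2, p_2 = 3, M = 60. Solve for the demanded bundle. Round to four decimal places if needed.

x_1* = 4.6875, x_2* = 15

MU_x_1/MU_x_2 = (x_2)/(3·x_1); tangency sets this equal to p_1/p_2.
Rearranging, p_2·x_2 = 3·p_1·x_1. Substituting into the budget gives p_1·x_1·(1 + 3) = M.
Demand: x_1*(p_1,p_2,M) = 0.25·M/p_1 and x_2* = 0.75·M/p_2.
At p_1=3.2, p_2=3, M=60: x_1* = 0.25·60/3.2 = 4.6875, x_2* = 15.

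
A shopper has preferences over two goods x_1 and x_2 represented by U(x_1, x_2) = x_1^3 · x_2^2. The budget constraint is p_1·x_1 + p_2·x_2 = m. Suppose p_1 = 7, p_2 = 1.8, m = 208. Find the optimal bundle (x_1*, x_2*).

x_1* = 17.8286, x_2* = 46.2222

Tangency: MRS = (3/2)·x_2/x_1 = p_1/p_2.
So 3·p_2·x_2 = 2·p_1·x_1; combined with the budget, a share 0.6 of income goes to x_1.
Demand: x_1*(p_1,p_2,m) = 0.6·m/p_1 and x_2* = 0.4·m/p_2.
At p_1=7, p_2=1.8, m=208: x_1* = 0.6·208/7 = 17.8286, x_2* = 46.2222.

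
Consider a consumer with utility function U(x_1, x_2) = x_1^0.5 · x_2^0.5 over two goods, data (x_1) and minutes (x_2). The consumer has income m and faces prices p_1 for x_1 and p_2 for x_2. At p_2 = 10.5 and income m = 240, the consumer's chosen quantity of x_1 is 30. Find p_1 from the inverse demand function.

p_1 = 4

Tangency: MRS = x_2/x_1 = p_1/p_2.
So 0.5·p_2·x_2 = 0.5·p_1·x_1; combined with the budget, a share 0.5 of income goes to x_1.
Demand: x_1*(p_1,p_2,m) = 0.5·m/p_1 and x_2* = 0.5·m/p_2.
Set x_1* = 30 in the demand function and solve for p_1: p_1 = 4.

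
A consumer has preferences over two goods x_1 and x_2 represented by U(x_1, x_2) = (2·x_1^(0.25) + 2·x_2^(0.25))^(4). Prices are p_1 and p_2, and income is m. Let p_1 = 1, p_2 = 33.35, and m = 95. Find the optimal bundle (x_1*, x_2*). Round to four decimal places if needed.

MRS = MU_x_1/MU_x_2 = (x_2/x_1)^(0.75). Set equal to p_1/p_2.
Solve for the ratio: x_2/x_1 = [p_1/p_2]^(4/3).
With the ratio pinned down, the budget gives x_1* = m/(p_1 + p_2·(x_2/x_1)) and x_2* = (x_2/x_1)·x_1*.
Numerically x_2/x_1 = 0.009315, so x_1* = 95/(1 + 33.35·0.009315) = 72.4819 and x_2* = 0.009315·72.4819 = 0.6752.

x_1* = 72.4819, x_2* = 0.6752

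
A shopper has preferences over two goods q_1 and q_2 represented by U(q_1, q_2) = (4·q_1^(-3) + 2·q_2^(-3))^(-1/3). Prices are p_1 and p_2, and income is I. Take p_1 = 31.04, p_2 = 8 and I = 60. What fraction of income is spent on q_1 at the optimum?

share on q_1 = 0.7668

From the CES first-order condition, 2·(q_2/q_1)^(4) = p_1/p_2.
Solve for the ratio: q_2/q_1 = [(1/2)·p_1/p_2]^(0.25).
With the ratio pinned down, the budget gives q_1* = I/(p_1 + p_2·(q_2/q_1)) and q_2* = (q_2/q_1)·q_1*.
Numerically q_2/q_1 = 1.180186, so q_1* = 60/(31.04 + 8·1.180186) = 1.4822 and q_2* = 1.180186·1.4822 = 1.7492.
Expenditure on q_1: 31.04·1.4822 = 46.0062; share = 0.7668.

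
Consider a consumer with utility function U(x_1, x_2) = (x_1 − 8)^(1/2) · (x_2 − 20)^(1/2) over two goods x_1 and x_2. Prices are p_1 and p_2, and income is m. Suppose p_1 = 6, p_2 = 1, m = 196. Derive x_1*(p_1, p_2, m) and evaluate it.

Discretionary income = 196 − 8·6 − 20·1 = 128; x_1* = 8 + 0.5·128/6 = 18.6667.

x_1* = 18.6667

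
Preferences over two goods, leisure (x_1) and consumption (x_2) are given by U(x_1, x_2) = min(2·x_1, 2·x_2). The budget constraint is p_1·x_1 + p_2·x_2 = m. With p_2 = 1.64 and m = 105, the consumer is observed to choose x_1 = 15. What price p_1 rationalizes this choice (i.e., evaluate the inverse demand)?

With perfect complements, no substitution: consume in ratio x_1:x_2 = 2:2.
Budget: p_1·x_1 + p_2·x_1 = m, so (2·p_1 + 2·p_2)·x_1 = 2·m.
Demand: x_1*(p_1,p_2,m) = 2·m/(2·p_1 + 2·p_2), x_2* = 2·m/(2·p_1 + 2·p_2).
Set x_1* = 15 in the demand function and solve for p_1: p_1 = 5.36.

p_1 = 5.36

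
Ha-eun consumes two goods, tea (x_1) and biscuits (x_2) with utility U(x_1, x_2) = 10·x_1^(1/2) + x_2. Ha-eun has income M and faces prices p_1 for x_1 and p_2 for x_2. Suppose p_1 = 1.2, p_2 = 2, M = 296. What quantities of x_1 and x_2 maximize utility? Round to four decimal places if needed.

x_1* = 69.4444, x_2* = 106.3333

Thus x_1* = (5·p_2/p_1)² — independent of M — with the rest of income spent on x_2.
Plugging in: x_1* = (5·2/1.2)² = 69.4444, x_2* = 106.3333.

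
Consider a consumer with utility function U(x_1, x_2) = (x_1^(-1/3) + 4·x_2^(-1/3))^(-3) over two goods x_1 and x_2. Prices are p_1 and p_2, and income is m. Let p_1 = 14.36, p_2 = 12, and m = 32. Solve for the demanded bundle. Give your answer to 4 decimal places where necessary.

x_1* = 0.6016, x_2* = 1.9468

MRS = MU_x_1/MU_x_2 = (1/4)·(x_2/x_1)^(4/3). Set equal to p_1/p_2.
Solve for the ratio: x_2/x_1 = [4·p_1/p_2]^(0.75).
With the ratio pinned down, the budget gives x_1* = m/(p_1 + p_2·(x_2/x_1)) and x_2* = (x_2/x_1)·x_1*.
Numerically x_2/x_1 = 3.236122, so x_1* = 32/(14.36 + 12·3.236122) = 0.6016 and x_2* = 3.236122·0.6016 = 1.9468.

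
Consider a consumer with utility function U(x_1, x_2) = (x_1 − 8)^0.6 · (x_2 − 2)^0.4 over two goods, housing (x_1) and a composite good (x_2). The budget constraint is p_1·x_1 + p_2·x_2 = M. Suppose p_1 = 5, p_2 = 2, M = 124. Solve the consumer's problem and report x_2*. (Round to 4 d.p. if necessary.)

x_2* = 18

MRS = (3/2)·(x_2−2)/(x_1−8). Tangency with p_1/p_2 gives x_2−2 = (2/3)·(p_1/p_2)·(x_1−8).
Substituting into the budget: x_1* = 8 + 0.6·(M − 8·p_1 − 2·p_2)/p_1, and x_2* = 2 + 0.4·(…)/p_2.
Discretionary income = 124 − 8·5 − 2·2 = 80; x_2* = 2 + 0.4·80/2 = 18.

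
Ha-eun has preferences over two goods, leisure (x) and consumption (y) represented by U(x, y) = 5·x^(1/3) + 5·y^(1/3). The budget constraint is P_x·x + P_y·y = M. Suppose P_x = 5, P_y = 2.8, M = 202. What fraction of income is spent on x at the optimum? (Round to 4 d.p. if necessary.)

MRS = MU_x/MU_y = (y/x)^(2/3). Set equal to P_x/P_y.
Solve for the ratio: y/x = [P_x/P_y]^(1.5).
Substitute y = (y/x)·x into the budget: x* = M/(P_x + P_y·(y/x)).
Numerically y/x = 2.386261, so x* = 202/(5 + 2.8·2.386261) = 17.2923 and y* = 2.386261·17.2923 = 41.2638.
Expenditure on x: 5·17.2923 = 86.4613; share = 0.428.

share on x = 0.428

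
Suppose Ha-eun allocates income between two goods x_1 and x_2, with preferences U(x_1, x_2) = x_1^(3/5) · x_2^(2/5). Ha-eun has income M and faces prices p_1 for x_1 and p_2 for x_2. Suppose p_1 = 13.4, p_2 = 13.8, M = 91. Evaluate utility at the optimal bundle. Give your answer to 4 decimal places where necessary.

V = 3.4241

MU_x_1/MU_x_2 = (0.6·x_2)/(0.4·x_1); tangency sets this equal to p_1/p_2.
So 0.6·p_2·x_2 = 0.4·p_1·x_1; combined with the budget, a share 0.6 of income goes to x_1.
Demand: x_1*(p_1,p_2,M) = 0.6·M/p_1 and x_2* = 0.4·M/p_2.
At p_1=13.4, p_2=13.8, M=91: x_1* = 0.6·91/13.4 = 4.0746, x_2* = 2.6377.
Utility at the optimum: U(4.0746, 2.6377) = 3.4241.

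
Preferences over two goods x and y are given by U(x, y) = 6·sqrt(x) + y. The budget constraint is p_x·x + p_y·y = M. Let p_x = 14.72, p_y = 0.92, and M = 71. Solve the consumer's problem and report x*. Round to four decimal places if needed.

Set MRS = p_x/p_y: 3·x^(−1/2) = p_x/p_y.
Thus x* = (3·p_y/p_x)² — independent of M — with the rest of income spent on y.
Plugging in: x* = (3·0.92/14.72)² = 0.0352.

x* = 0.0352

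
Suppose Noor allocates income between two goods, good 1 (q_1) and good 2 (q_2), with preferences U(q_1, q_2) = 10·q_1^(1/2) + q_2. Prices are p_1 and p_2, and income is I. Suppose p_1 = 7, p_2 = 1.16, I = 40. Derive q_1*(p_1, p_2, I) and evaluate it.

Set MRS = p_1/p_2: 5·q_1^(−1/2) = p_1/p_2.
Thus q_1* = (5·p_2/p_1)² — independent of I — with the rest of income spent on q_2.
Plugging in: q_1* = (5·1.16/7)² = 0.6865.

q_1* = 0.6865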